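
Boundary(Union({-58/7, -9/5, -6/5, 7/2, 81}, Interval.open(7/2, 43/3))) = {-58/7, -9/5, -6/5, 7/2, 43/3, 81}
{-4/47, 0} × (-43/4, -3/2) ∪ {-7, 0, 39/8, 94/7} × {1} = ({-7, 0, 39/8, 94/7} × {1}) ∪ ({-4/47, 0} × (-43/4, -3/2))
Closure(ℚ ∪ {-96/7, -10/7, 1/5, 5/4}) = ℝ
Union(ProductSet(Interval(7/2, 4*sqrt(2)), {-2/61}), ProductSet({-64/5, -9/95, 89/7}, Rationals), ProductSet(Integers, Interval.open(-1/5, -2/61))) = Union(ProductSet({-64/5, -9/95, 89/7}, Rationals), ProductSet(Integers, Interval.open(-1/5, -2/61)), ProductSet(Interval(7/2, 4*sqrt(2)), {-2/61}))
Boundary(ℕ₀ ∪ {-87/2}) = {-87/2} ∪ ℕ₀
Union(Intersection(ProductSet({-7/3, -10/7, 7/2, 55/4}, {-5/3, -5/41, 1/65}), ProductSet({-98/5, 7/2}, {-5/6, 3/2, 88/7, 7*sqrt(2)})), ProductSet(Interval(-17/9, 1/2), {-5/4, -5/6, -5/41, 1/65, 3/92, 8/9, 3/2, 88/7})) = ProductSet(Interval(-17/9, 1/2), {-5/4, -5/6, -5/41, 1/65, 3/92, 8/9, 3/2, 88/7})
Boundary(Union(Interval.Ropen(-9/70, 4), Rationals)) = Union(Interval(-oo, -9/70), Interval(4, oo))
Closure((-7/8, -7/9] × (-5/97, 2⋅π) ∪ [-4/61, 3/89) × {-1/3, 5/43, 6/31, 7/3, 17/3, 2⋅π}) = ({-7/8, -7/9} × [-5/97, 2⋅π]) ∪ ([-7/8, -7/9] × {-5/97, 2⋅π}) ∪ ((-7/8, -7/9] × (-5/97, 2⋅π)) ∪ ([-4/61, 3/89] × {-1/3, 5/43, 6/31, 7/3, 17/3, 2⋅π})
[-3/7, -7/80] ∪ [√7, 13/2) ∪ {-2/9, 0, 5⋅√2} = [-3/7, -7/80] ∪ {0, 5⋅√2} ∪ [√7, 13/2)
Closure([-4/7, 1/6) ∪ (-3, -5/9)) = [-3, 1/6]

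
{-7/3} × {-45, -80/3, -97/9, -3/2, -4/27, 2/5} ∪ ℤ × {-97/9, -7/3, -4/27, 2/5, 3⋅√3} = ({-7/3} × {-45, -80/3, -97/9, -3/2, -4/27, 2/5}) ∪ (ℤ × {-97/9, -7/3, -4/27, 2/5, 3⋅√3})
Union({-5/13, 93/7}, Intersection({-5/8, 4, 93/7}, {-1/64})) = {-5/13, 93/7}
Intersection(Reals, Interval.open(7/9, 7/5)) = Interval.open(7/9, 7/5)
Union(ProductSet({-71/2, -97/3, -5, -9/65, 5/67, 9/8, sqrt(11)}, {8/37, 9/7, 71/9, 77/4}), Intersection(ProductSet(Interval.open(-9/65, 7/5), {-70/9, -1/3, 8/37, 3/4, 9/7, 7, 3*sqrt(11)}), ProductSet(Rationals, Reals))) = Union(ProductSet({-71/2, -97/3, -5, -9/65, 5/67, 9/8, sqrt(11)}, {8/37, 9/7, 71/9, 77/4}), ProductSet(Intersection(Interval.open(-9/65, 7/5), Rationals), {-70/9, -1/3, 8/37, 3/4, 9/7, 7, 3*sqrt(11)}))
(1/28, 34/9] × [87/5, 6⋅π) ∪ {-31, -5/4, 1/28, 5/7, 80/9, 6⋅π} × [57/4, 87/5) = ((1/28, 34/9] × [87/5, 6⋅π)) ∪ ({-31, -5/4, 1/28, 5/7, 80/9, 6⋅π} × [57/4, 87/5))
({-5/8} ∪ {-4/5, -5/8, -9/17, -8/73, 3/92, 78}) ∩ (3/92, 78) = ∅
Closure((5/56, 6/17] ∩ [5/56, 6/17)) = [5/56, 6/17]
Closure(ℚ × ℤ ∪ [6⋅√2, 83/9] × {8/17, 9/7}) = (ℝ × ℤ) ∪ ([6⋅√2, 83/9] × {8/17, 9/7})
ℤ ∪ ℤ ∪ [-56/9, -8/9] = ℤ ∪ [-56/9, -8/9]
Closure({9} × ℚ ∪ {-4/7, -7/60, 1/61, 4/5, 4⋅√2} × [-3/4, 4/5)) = ({9} × ℝ) ∪ ({-4/7, -7/60, 1/61, 4/5, 4⋅√2} × [-3/4, 4/5])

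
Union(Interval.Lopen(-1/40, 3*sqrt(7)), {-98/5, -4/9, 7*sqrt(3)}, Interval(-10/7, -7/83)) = Union({-98/5, 7*sqrt(3)}, Interval(-10/7, -7/83), Interval.Lopen(-1/40, 3*sqrt(7)))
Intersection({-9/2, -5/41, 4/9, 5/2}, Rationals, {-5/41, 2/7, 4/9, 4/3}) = {-5/41, 4/9}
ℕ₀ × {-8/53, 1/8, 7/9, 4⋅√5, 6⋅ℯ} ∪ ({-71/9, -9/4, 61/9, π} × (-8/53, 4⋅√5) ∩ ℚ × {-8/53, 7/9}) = ({-71/9, -9/4, 61/9} × {7/9}) ∪ (ℕ₀ × {-8/53, 1/8, 7/9, 4⋅√5, 6⋅ℯ})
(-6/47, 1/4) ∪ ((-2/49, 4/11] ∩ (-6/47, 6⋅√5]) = (-6/47, 4/11]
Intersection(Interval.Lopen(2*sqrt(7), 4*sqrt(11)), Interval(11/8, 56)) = Interval.Lopen(2*sqrt(7), 4*sqrt(11))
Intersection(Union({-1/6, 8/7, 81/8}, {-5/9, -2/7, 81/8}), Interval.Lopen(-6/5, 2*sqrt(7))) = {-5/9, -2/7, -1/6, 8/7}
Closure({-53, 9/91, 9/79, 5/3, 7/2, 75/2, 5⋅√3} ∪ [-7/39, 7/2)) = {-53, 75/2, 5⋅√3} ∪ [-7/39, 7/2]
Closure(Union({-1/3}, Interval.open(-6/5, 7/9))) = Interval(-6/5, 7/9)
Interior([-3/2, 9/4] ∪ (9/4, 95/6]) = (-3/2, 95/6)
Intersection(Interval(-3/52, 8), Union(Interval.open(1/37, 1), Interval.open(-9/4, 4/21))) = Interval.Ropen(-3/52, 1)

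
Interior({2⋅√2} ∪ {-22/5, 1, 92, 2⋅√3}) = ∅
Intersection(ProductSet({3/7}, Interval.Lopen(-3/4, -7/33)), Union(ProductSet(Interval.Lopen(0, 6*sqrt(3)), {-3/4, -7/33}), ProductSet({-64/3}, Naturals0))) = ProductSet({3/7}, {-7/33})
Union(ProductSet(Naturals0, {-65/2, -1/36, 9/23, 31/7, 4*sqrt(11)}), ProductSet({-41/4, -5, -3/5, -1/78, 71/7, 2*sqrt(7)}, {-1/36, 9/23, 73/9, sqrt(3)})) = Union(ProductSet({-41/4, -5, -3/5, -1/78, 71/7, 2*sqrt(7)}, {-1/36, 9/23, 73/9, sqrt(3)}), ProductSet(Naturals0, {-65/2, -1/36, 9/23, 31/7, 4*sqrt(11)}))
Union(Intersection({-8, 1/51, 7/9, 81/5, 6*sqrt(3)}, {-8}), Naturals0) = Union({-8}, Naturals0)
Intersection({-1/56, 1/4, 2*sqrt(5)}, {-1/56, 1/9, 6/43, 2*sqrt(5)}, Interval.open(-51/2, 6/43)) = {-1/56}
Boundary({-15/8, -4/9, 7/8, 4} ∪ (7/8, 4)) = {-15/8, -4/9, 7/8, 4}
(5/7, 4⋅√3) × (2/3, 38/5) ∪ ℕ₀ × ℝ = (ℕ₀ × ℝ) ∪ ((5/7, 4⋅√3) × (2/3, 38/5))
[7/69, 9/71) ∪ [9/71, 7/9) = [7/69, 7/9)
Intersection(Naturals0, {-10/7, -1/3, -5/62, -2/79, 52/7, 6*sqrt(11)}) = EmptySet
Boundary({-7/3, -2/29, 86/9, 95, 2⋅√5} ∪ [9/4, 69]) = {-7/3, -2/29, 9/4, 69, 95}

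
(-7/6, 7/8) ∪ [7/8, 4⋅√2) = (-7/6, 4⋅√2)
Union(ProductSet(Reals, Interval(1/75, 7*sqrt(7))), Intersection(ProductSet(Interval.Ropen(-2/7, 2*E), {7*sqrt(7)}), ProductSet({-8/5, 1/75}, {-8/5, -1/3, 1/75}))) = ProductSet(Reals, Interval(1/75, 7*sqrt(7)))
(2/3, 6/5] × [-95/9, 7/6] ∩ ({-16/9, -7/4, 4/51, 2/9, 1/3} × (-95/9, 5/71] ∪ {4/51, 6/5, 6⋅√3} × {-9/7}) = {6/5} × {-9/7}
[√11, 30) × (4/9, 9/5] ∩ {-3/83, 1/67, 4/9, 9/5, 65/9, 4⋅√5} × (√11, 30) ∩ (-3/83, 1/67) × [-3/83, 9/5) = ∅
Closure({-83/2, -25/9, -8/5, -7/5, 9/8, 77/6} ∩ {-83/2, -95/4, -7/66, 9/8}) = {-83/2, 9/8}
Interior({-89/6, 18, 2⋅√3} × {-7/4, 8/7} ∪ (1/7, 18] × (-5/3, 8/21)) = (1/7, 18) × (-5/3, 8/21)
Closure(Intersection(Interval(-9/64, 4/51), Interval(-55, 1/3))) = Interval(-9/64, 4/51)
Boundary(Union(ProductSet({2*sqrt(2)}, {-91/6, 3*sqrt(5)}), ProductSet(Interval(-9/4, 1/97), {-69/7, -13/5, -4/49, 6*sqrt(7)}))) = Union(ProductSet({2*sqrt(2)}, {-91/6, 3*sqrt(5)}), ProductSet(Interval(-9/4, 1/97), {-69/7, -13/5, -4/49, 6*sqrt(7)}))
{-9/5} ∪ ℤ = ℤ ∪ {-9/5}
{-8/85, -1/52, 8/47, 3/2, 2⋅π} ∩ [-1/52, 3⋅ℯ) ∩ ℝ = {-1/52, 8/47, 3/2, 2⋅π}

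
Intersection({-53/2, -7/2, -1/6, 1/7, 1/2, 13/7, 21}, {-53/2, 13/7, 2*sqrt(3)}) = {-53/2, 13/7}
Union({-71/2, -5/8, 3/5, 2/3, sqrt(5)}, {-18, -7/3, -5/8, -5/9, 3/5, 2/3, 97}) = {-71/2, -18, -7/3, -5/8, -5/9, 3/5, 2/3, 97, sqrt(5)}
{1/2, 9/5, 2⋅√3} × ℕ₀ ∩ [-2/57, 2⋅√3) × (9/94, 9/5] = {1/2, 9/5} × {1}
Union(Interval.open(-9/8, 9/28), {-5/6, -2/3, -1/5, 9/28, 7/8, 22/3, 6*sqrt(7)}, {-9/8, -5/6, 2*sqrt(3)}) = Union({7/8, 22/3, 2*sqrt(3), 6*sqrt(7)}, Interval(-9/8, 9/28))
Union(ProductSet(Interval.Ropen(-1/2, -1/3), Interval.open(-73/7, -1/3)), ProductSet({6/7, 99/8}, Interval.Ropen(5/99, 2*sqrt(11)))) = Union(ProductSet({6/7, 99/8}, Interval.Ropen(5/99, 2*sqrt(11))), ProductSet(Interval.Ropen(-1/2, -1/3), Interval.open(-73/7, -1/3)))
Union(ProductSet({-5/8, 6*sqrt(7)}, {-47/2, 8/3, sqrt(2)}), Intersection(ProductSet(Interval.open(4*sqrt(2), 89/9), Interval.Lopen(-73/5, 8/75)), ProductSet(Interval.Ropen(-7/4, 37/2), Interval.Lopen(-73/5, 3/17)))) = Union(ProductSet({-5/8, 6*sqrt(7)}, {-47/2, 8/3, sqrt(2)}), ProductSet(Interval.open(4*sqrt(2), 89/9), Interval.Lopen(-73/5, 8/75)))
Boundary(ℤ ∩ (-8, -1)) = {-7, -6, …, -2}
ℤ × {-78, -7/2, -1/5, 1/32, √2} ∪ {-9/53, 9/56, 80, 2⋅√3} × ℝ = (ℤ × {-78, -7/2, -1/5, 1/32, √2}) ∪ ({-9/53, 9/56, 80, 2⋅√3} × ℝ)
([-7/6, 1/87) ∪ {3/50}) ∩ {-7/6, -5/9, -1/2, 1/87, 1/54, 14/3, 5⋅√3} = {-7/6, -5/9, -1/2}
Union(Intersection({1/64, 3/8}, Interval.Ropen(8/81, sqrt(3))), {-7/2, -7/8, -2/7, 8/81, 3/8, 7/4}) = {-7/2, -7/8, -2/7, 8/81, 3/8, 7/4}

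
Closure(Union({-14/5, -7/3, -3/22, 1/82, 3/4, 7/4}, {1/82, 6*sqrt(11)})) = {-14/5, -7/3, -3/22, 1/82, 3/4, 7/4, 6*sqrt(11)}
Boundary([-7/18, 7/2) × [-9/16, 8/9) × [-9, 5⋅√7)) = ((({-7/18, 7/2} × [-9/16, 8/9]) ∪ ([-7/18, 7/2] × {-9/16, 8/9})) × [-9, 5⋅√7]) ∪ ((({-7/18, 7/2} × [-9/16, 8/9]) ∪ ([-7/18, 7/2] × {-9/16, 8/9}) ∪ ([-7/18, 7/2) × [-9/16, 8/9))) × {-9, 5⋅√7})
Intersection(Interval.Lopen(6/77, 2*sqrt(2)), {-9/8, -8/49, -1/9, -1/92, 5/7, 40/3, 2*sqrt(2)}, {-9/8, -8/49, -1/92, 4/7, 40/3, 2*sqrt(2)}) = {2*sqrt(2)}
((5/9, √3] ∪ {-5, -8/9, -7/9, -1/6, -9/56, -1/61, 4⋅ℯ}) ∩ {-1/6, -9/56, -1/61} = {-1/6, -9/56, -1/61}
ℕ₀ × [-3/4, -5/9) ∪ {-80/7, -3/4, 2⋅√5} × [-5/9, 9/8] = (ℕ₀ × [-3/4, -5/9)) ∪ ({-80/7, -3/4, 2⋅√5} × [-5/9, 9/8])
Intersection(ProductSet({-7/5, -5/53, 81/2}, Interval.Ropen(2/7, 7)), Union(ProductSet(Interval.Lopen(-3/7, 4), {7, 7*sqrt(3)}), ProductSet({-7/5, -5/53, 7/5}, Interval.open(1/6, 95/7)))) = ProductSet({-7/5, -5/53}, Interval.Ropen(2/7, 7))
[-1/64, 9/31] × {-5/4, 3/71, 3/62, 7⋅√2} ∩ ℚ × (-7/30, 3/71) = ∅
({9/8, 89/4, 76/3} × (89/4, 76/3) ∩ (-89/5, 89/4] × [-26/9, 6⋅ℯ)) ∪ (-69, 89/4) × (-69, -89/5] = (-69, 89/4) × (-69, -89/5]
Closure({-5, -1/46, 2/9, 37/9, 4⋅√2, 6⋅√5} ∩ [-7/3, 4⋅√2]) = {-1/46, 2/9, 37/9, 4⋅√2}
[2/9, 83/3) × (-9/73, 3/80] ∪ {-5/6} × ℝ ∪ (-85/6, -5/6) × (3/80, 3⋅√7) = ({-5/6} × ℝ) ∪ ([2/9, 83/3) × (-9/73, 3/80]) ∪ ((-85/6, -5/6) × (3/80, 3⋅√7))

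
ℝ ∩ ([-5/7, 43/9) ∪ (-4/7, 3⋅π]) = [-5/7, 3⋅π]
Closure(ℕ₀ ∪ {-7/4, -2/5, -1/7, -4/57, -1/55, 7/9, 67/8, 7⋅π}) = {-7/4, -2/5, -1/7, -4/57, -1/55, 7/9, 67/8, 7⋅π} ∪ ℕ₀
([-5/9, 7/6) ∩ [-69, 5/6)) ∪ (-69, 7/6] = (-69, 7/6]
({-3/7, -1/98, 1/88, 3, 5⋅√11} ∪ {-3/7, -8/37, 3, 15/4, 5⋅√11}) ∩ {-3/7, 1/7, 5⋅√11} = {-3/7, 5⋅√11}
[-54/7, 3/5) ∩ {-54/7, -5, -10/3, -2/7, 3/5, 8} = {-54/7, -5, -10/3, -2/7}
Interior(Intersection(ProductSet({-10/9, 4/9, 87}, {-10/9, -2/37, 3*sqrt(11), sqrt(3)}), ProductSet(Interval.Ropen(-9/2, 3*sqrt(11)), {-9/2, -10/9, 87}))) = EmptySet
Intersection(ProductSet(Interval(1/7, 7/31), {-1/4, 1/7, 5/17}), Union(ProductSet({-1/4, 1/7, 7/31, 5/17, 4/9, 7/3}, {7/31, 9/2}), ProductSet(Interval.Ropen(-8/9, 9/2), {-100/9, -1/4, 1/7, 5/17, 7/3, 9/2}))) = ProductSet(Interval(1/7, 7/31), {-1/4, 1/7, 5/17})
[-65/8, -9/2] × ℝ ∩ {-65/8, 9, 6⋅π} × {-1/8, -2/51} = {-65/8} × {-1/8, -2/51}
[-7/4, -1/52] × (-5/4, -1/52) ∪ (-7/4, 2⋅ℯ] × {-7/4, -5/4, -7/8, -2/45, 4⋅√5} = ([-7/4, -1/52] × (-5/4, -1/52)) ∪ ((-7/4, 2⋅ℯ] × {-7/4, -5/4, -7/8, -2/45, 4⋅√5})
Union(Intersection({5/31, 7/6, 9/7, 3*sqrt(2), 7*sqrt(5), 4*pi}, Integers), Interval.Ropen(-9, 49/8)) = Interval.Ropen(-9, 49/8)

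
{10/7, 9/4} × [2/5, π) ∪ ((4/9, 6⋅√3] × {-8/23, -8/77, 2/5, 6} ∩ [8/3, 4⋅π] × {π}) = {10/7, 9/4} × [2/5, π)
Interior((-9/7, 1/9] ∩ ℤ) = ∅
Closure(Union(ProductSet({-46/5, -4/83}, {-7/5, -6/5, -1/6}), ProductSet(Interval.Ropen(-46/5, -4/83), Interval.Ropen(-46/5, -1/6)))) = Union(ProductSet({-46/5, -4/83}, Interval(-46/5, -1/6)), ProductSet(Interval(-46/5, -4/83), {-46/5, -1/6}), ProductSet(Interval.Ropen(-46/5, -4/83), Interval.Ropen(-46/5, -1/6)))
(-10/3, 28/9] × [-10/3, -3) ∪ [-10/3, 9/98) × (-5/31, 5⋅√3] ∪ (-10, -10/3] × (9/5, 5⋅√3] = ((-10/3, 28/9] × [-10/3, -3)) ∪ ((-10, -10/3] × (9/5, 5⋅√3]) ∪ ([-10/3, 9/98) × (-5/31, 5⋅√3])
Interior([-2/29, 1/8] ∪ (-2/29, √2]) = (-2/29, √2)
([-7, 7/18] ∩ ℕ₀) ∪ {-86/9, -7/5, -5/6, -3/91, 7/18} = {-86/9, -7/5, -5/6, -3/91, 7/18} ∪ {0}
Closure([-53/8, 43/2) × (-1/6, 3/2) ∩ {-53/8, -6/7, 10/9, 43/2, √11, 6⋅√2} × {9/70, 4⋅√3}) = {-53/8, -6/7, 10/9, √11, 6⋅√2} × {9/70}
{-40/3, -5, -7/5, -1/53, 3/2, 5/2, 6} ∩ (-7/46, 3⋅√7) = {-1/53, 3/2, 5/2, 6}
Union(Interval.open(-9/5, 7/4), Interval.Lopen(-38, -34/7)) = Union(Interval.Lopen(-38, -34/7), Interval.open(-9/5, 7/4))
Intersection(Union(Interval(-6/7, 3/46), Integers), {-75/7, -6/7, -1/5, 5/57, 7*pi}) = {-6/7, -1/5}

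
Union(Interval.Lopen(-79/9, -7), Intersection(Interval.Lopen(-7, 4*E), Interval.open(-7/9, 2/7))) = Union(Interval.Lopen(-79/9, -7), Interval.open(-7/9, 2/7))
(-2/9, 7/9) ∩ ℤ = {0}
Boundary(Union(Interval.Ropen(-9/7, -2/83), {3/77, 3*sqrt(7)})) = {-9/7, -2/83, 3/77, 3*sqrt(7)}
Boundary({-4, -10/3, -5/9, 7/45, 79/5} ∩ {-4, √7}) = {-4}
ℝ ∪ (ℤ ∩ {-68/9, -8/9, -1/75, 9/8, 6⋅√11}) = ℝ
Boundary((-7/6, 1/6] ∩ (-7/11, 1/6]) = {-7/11, 1/6}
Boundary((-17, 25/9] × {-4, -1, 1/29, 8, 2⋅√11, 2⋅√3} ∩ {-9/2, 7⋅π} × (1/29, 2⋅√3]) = {-9/2} × {2⋅√3}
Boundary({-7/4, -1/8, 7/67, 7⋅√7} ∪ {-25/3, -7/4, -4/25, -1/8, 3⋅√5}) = {-25/3, -7/4, -4/25, -1/8, 7/67, 3⋅√5, 7⋅√7}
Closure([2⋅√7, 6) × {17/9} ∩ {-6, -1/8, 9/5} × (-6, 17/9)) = ∅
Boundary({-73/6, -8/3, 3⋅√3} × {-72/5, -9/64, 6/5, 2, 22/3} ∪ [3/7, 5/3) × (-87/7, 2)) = ({3/7, 5/3} × [-87/7, 2]) ∪ ([3/7, 5/3] × {-87/7, 2}) ∪ ({-73/6, -8/3, 3⋅√3} × {-72/5, -9/64, 6/5, 2, 22/3})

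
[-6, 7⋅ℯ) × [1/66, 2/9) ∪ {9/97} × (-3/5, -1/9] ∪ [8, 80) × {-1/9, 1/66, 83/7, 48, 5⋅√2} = ({9/97} × (-3/5, -1/9]) ∪ ([-6, 7⋅ℯ) × [1/66, 2/9)) ∪ ([8, 80) × {-1/9, 1/66, 83/7, 48, 5⋅√2})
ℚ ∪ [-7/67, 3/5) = ℚ ∪ [-7/67, 3/5]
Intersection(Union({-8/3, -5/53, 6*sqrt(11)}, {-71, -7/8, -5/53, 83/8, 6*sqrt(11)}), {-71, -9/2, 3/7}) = {-71}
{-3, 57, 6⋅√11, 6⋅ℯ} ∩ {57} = {57}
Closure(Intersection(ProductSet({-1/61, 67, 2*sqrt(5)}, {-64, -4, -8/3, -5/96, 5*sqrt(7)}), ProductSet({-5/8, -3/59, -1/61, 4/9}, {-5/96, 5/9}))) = ProductSet({-1/61}, {-5/96})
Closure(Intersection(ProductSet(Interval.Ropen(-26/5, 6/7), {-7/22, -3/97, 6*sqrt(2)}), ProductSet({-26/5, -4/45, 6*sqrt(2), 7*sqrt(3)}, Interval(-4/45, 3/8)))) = ProductSet({-26/5, -4/45}, {-3/97})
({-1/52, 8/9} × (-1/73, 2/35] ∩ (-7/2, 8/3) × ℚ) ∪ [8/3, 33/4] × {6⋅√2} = ({-1/52, 8/9} × (ℚ ∩ (-1/73, 2/35])) ∪ ([8/3, 33/4] × {6⋅√2})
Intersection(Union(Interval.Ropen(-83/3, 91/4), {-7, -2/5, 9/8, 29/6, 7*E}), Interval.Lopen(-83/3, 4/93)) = Interval.Lopen(-83/3, 4/93)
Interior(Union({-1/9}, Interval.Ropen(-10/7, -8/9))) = Interval.open(-10/7, -8/9)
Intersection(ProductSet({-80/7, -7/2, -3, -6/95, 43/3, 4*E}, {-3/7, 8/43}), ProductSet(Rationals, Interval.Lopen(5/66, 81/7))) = ProductSet({-80/7, -7/2, -3, -6/95, 43/3}, {8/43})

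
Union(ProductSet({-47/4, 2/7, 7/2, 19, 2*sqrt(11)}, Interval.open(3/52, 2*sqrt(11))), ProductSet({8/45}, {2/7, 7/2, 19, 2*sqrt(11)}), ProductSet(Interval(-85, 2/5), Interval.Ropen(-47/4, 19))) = Union(ProductSet({8/45}, {2/7, 7/2, 19, 2*sqrt(11)}), ProductSet({-47/4, 2/7, 7/2, 19, 2*sqrt(11)}, Interval.open(3/52, 2*sqrt(11))), ProductSet(Interval(-85, 2/5), Interval.Ropen(-47/4, 19)))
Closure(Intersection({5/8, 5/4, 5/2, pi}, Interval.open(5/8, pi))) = {5/4, 5/2}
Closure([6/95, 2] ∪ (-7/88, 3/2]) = [-7/88, 2]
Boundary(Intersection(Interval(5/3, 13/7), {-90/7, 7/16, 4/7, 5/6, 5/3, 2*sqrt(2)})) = {5/3}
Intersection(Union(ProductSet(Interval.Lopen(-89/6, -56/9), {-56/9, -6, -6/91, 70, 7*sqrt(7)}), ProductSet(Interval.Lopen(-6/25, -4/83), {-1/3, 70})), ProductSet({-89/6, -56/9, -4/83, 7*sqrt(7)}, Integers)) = Union(ProductSet({-56/9}, {-6, 70}), ProductSet({-4/83}, {70}))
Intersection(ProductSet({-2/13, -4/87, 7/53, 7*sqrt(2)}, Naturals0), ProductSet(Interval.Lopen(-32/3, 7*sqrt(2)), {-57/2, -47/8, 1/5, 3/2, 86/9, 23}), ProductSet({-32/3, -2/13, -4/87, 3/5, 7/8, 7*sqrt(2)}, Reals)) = ProductSet({-2/13, -4/87, 7*sqrt(2)}, {23})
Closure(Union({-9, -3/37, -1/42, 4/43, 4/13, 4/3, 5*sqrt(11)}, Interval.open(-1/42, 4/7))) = Union({-9, -3/37, 4/3, 5*sqrt(11)}, Interval(-1/42, 4/7))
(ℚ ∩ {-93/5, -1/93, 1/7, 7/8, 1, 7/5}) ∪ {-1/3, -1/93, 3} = {-93/5, -1/3, -1/93, 1/7, 7/8, 1, 7/5, 3}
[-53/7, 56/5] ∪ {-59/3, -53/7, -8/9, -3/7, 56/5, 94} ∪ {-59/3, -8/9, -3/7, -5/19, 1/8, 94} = {-59/3, 94} ∪ [-53/7, 56/5]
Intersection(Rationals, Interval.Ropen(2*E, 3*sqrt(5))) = Intersection(Interval.Ropen(2*E, 3*sqrt(5)), Rationals)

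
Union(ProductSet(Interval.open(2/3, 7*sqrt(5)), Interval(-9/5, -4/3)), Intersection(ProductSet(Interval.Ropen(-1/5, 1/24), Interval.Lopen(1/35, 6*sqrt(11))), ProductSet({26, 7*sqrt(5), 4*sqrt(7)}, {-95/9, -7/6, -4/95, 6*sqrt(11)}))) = ProductSet(Interval.open(2/3, 7*sqrt(5)), Interval(-9/5, -4/3))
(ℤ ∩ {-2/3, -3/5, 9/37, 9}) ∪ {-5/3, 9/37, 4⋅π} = {-5/3, 9/37, 9, 4⋅π}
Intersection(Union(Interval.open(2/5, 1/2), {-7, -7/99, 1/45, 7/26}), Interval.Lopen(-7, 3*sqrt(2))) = Union({-7/99, 1/45, 7/26}, Interval.open(2/5, 1/2))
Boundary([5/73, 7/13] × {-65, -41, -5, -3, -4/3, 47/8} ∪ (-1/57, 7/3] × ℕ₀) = ([-1/57, 7/3] × ℕ₀) ∪ ([5/73, 7/13] × {-65, -41, -5, -3, -4/3, 47/8})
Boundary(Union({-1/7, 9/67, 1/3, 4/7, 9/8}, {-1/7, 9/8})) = {-1/7, 9/67, 1/3, 4/7, 9/8}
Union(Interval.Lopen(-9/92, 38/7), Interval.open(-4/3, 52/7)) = Interval.open(-4/3, 52/7)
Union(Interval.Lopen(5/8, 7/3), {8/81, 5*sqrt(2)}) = Union({8/81, 5*sqrt(2)}, Interval.Lopen(5/8, 7/3))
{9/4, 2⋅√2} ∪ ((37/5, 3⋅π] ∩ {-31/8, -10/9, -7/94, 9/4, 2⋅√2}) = {9/4, 2⋅√2}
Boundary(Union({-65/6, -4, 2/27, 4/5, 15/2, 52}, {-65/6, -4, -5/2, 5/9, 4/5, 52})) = {-65/6, -4, -5/2, 2/27, 5/9, 4/5, 15/2, 52}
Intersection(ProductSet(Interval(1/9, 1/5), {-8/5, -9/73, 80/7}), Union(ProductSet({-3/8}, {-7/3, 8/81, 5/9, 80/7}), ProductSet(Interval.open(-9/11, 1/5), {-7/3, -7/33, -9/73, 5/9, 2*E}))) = ProductSet(Interval.Ropen(1/9, 1/5), {-9/73})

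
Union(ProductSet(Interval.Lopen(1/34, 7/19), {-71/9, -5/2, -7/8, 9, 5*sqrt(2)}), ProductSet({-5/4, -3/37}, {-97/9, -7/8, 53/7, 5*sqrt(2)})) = Union(ProductSet({-5/4, -3/37}, {-97/9, -7/8, 53/7, 5*sqrt(2)}), ProductSet(Interval.Lopen(1/34, 7/19), {-71/9, -5/2, -7/8, 9, 5*sqrt(2)}))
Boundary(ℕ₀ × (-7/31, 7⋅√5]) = ℕ₀ × [-7/31, 7⋅√5]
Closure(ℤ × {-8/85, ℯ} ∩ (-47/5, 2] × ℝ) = {-9, -8, …, 2} × {-8/85, ℯ}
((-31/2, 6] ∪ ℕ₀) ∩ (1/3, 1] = (1/3, 1] ∪ {1}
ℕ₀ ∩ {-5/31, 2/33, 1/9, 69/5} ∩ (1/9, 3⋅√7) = ∅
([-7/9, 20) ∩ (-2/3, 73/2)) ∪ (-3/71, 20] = (-2/3, 20]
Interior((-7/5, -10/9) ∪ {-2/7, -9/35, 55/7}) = (-7/5, -10/9)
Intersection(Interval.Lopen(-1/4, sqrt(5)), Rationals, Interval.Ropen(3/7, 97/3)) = Intersection(Interval(3/7, sqrt(5)), Rationals)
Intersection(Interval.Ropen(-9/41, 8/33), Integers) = Range(0, 1, 1)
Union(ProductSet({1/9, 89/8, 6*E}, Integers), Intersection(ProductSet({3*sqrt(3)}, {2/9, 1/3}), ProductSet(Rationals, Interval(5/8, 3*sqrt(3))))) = ProductSet({1/9, 89/8, 6*E}, Integers)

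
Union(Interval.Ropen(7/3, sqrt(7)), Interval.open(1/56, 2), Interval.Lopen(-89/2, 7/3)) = Interval.open(-89/2, sqrt(7))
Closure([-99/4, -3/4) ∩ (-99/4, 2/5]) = [-99/4, -3/4]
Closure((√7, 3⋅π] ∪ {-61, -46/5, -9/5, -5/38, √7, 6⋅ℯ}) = {-61, -46/5, -9/5, -5/38, 6⋅ℯ} ∪ [√7, 3⋅π]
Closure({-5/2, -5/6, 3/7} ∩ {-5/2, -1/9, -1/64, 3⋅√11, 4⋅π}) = {-5/2}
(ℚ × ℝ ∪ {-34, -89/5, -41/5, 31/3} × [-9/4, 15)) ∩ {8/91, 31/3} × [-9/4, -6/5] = {8/91, 31/3} × [-9/4, -6/5]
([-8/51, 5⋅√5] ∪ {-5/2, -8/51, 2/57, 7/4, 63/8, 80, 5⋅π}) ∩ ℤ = {0, 1, …, 11} ∪ {80}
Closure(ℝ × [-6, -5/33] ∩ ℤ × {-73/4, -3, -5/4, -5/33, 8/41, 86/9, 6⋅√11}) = ℤ × {-3, -5/4, -5/33}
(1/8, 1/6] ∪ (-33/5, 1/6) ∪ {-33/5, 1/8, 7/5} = [-33/5, 1/6] ∪ {7/5}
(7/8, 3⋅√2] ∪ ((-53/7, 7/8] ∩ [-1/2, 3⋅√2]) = [-1/2, 3⋅√2]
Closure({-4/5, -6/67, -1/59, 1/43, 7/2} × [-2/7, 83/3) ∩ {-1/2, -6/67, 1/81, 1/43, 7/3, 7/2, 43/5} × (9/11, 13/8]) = {-6/67, 1/43, 7/2} × [9/11, 13/8]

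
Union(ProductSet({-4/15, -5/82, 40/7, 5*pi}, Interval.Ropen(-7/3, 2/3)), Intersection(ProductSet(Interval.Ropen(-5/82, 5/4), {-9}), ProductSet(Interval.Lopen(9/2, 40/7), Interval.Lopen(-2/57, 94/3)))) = ProductSet({-4/15, -5/82, 40/7, 5*pi}, Interval.Ropen(-7/3, 2/3))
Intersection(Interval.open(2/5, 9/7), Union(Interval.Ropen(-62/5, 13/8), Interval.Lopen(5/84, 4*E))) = Interval.open(2/5, 9/7)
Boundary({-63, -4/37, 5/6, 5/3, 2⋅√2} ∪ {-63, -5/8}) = {-63, -5/8, -4/37, 5/6, 5/3, 2⋅√2}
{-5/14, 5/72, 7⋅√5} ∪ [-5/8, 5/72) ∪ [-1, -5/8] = [-1, 5/72] ∪ {7⋅√5}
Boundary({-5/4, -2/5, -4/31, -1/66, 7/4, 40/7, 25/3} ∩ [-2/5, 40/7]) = {-2/5, -4/31, -1/66, 7/4, 40/7}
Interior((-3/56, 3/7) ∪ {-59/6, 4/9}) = (-3/56, 3/7)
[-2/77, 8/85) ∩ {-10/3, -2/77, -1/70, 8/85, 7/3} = {-2/77, -1/70}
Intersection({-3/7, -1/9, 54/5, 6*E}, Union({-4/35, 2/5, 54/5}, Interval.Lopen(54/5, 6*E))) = {54/5, 6*E}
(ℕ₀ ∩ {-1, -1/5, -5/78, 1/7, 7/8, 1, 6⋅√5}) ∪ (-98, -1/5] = (-98, -1/5] ∪ {1}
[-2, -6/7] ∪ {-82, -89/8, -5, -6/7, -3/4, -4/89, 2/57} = {-82, -89/8, -5, -3/4, -4/89, 2/57} ∪ [-2, -6/7]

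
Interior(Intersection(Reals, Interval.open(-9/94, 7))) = Interval.open(-9/94, 7)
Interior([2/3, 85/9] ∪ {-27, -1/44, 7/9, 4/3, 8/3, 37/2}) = (2/3, 85/9)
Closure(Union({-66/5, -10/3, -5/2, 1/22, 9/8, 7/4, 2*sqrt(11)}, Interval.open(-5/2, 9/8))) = Union({-66/5, -10/3, 7/4, 2*sqrt(11)}, Interval(-5/2, 9/8))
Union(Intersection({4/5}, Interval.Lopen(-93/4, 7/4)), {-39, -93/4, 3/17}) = {-39, -93/4, 3/17, 4/5}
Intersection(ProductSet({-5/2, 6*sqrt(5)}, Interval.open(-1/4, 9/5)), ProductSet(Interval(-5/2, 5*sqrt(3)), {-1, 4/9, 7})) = ProductSet({-5/2}, {4/9})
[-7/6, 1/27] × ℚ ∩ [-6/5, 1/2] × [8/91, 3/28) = [-7/6, 1/27] × (ℚ ∩ [8/91, 3/28))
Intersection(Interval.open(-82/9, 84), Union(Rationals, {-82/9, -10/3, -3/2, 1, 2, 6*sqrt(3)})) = Union({6*sqrt(3)}, Intersection(Interval.open(-82/9, 84), Rationals))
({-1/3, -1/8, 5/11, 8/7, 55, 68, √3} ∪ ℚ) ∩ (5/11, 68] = {√3} ∪ (ℚ ∩ (5/11, 68])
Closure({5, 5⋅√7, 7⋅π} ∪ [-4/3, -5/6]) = [-4/3, -5/6] ∪ {5, 5⋅√7, 7⋅π}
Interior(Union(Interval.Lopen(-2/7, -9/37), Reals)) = Interval(-oo, oo)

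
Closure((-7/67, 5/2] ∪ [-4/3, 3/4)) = [-4/3, 5/2]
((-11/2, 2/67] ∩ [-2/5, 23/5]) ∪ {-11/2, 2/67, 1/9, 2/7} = {-11/2, 1/9, 2/7} ∪ [-2/5, 2/67]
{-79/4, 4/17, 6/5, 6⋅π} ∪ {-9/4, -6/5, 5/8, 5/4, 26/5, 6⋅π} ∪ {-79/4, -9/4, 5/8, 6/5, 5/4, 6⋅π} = {-79/4, -9/4, -6/5, 4/17, 5/8, 6/5, 5/4, 26/5, 6⋅π}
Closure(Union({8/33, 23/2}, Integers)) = Union({8/33, 23/2}, Integers)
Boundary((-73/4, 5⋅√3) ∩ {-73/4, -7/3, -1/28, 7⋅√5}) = {-7/3, -1/28}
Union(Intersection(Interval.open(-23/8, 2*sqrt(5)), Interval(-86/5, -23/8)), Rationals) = Rationals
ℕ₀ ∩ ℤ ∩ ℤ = ℕ₀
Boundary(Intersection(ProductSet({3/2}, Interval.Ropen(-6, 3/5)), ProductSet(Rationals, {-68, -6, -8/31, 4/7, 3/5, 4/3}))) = ProductSet({3/2}, {-6, -8/31, 4/7})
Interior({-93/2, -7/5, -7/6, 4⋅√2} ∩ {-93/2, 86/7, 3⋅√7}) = ∅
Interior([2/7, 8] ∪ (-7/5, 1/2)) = (-7/5, 8)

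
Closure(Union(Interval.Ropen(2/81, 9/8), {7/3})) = Union({7/3}, Interval(2/81, 9/8))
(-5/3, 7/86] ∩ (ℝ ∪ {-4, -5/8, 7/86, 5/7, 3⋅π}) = (-5/3, 7/86]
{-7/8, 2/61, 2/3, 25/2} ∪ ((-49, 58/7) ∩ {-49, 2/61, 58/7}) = {-7/8, 2/61, 2/3, 25/2}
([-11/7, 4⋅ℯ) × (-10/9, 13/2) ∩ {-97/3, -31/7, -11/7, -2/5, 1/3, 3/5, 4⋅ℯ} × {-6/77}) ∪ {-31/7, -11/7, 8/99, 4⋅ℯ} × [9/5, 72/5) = ({-11/7, -2/5, 1/3, 3/5} × {-6/77}) ∪ ({-31/7, -11/7, 8/99, 4⋅ℯ} × [9/5, 72/5))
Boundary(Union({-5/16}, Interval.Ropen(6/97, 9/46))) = {-5/16, 6/97, 9/46}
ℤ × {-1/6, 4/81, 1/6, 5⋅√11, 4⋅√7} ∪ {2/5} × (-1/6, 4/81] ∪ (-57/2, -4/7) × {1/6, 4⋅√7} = ({2/5} × (-1/6, 4/81]) ∪ ((-57/2, -4/7) × {1/6, 4⋅√7}) ∪ (ℤ × {-1/6, 4/81, 1/6, 5⋅√11, 4⋅√7})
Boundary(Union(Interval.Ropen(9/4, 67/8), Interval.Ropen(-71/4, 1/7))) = {-71/4, 1/7, 9/4, 67/8}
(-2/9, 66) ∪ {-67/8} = {-67/8} ∪ (-2/9, 66)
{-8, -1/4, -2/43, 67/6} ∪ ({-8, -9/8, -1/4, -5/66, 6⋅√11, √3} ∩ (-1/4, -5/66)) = {-8, -1/4, -2/43, 67/6}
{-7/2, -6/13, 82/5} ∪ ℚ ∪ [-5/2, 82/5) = ℚ ∪ [-5/2, 82/5]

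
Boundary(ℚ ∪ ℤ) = ℝ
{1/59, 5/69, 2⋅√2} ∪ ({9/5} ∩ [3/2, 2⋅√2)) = {1/59, 5/69, 9/5, 2⋅√2}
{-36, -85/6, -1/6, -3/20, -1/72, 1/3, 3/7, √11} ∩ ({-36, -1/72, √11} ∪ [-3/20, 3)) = {-36, -3/20, -1/72, 1/3, 3/7, √11}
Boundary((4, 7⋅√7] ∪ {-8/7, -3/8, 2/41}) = {-8/7, -3/8, 2/41, 4, 7⋅√7}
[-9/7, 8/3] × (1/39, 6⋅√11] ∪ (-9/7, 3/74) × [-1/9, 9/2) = ((-9/7, 3/74) × [-1/9, 9/2)) ∪ ([-9/7, 8/3] × (1/39, 6⋅√11])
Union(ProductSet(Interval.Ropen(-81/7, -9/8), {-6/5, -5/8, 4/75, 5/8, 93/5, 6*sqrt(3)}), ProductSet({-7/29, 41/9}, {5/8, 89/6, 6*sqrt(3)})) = Union(ProductSet({-7/29, 41/9}, {5/8, 89/6, 6*sqrt(3)}), ProductSet(Interval.Ropen(-81/7, -9/8), {-6/5, -5/8, 4/75, 5/8, 93/5, 6*sqrt(3)}))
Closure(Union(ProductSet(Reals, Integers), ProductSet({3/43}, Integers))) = ProductSet(Reals, Integers)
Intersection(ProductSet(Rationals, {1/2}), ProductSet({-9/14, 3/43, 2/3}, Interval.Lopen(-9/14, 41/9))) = ProductSet({-9/14, 3/43, 2/3}, {1/2})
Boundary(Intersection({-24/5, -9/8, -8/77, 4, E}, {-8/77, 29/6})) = {-8/77}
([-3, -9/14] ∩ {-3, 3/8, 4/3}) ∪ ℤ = ℤ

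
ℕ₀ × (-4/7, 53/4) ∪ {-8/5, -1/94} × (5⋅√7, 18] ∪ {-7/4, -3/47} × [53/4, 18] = (ℕ₀ × (-4/7, 53/4)) ∪ ({-7/4, -3/47} × [53/4, 18]) ∪ ({-8/5, -1/94} × (5⋅√7, 18])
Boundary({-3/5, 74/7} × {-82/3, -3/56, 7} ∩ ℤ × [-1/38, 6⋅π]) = ∅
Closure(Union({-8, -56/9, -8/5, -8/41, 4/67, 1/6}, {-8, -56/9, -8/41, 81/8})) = {-8, -56/9, -8/5, -8/41, 4/67, 1/6, 81/8}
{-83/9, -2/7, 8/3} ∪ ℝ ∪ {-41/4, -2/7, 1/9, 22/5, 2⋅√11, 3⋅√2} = ℝ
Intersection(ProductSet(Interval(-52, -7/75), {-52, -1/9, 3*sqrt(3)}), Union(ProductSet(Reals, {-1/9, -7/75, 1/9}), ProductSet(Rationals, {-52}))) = Union(ProductSet(Intersection(Interval(-52, -7/75), Rationals), {-52}), ProductSet(Interval(-52, -7/75), {-1/9}))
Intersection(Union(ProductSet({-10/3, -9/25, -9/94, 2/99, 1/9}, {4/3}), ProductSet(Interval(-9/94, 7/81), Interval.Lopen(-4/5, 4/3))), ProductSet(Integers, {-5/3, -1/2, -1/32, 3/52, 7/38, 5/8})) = ProductSet(Range(0, 1, 1), {-1/2, -1/32, 3/52, 7/38, 5/8})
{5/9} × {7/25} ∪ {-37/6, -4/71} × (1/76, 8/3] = ({5/9} × {7/25}) ∪ ({-37/6, -4/71} × (1/76, 8/3])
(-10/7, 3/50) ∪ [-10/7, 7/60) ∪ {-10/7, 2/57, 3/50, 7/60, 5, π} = [-10/7, 7/60] ∪ {5, π}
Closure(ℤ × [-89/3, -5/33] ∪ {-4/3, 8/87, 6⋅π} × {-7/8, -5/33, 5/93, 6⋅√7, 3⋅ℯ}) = (ℤ × [-89/3, -5/33]) ∪ ({-4/3, 8/87, 6⋅π} × {-7/8, -5/33, 5/93, 6⋅√7, 3⋅ℯ})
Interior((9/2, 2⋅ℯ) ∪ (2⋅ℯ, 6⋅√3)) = (9/2, 2⋅ℯ) ∪ (2⋅ℯ, 6⋅√3)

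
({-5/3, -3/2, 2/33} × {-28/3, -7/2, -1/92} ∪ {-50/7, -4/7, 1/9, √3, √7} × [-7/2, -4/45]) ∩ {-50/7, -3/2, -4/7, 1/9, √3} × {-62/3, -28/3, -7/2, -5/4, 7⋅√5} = ({-3/2} × {-28/3, -7/2}) ∪ ({-50/7, -4/7, 1/9, √3} × {-7/2, -5/4})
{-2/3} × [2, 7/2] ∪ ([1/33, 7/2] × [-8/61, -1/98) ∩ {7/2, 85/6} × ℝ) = ({-2/3} × [2, 7/2]) ∪ ({7/2} × [-8/61, -1/98))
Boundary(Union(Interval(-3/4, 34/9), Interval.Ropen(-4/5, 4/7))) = {-4/5, 34/9}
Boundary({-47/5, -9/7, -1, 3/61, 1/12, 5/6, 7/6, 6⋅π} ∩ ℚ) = {-47/5, -9/7, -1, 3/61, 1/12, 5/6, 7/6}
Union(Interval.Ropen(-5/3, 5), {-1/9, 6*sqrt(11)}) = Union({6*sqrt(11)}, Interval.Ropen(-5/3, 5))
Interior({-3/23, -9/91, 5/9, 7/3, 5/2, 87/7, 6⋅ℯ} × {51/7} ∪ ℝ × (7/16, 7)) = ℝ × (7/16, 7)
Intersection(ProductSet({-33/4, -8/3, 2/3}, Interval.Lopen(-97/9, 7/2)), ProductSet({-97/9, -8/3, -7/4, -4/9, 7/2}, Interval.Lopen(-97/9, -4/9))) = ProductSet({-8/3}, Interval.Lopen(-97/9, -4/9))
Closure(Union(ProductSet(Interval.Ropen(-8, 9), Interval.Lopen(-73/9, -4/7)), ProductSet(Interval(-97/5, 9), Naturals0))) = Union(ProductSet({-8, 9}, Interval(-73/9, -4/7)), ProductSet(Interval(-97/5, 9), Union(Complement(Naturals0, Interval.open(-73/9, -4/7)), Naturals0)), ProductSet(Interval(-8, 9), {-73/9, -4/7}), ProductSet(Interval.Ropen(-8, 9), Interval.Lopen(-73/9, -4/7)), ProductSet(Union({9}, Interval(-97/5, -8)), Naturals0))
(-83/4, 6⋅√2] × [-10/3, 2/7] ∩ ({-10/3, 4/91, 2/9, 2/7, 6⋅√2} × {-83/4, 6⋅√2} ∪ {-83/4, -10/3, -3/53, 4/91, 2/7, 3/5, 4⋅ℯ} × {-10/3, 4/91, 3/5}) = {-10/3, -3/53, 4/91, 2/7, 3/5} × {-10/3, 4/91}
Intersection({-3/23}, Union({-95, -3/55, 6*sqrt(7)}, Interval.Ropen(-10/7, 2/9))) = {-3/23}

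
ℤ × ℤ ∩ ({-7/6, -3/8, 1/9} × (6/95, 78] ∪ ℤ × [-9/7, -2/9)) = ℤ × {-1}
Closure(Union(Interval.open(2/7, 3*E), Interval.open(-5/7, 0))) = Union(Interval(-5/7, 0), Interval(2/7, 3*E))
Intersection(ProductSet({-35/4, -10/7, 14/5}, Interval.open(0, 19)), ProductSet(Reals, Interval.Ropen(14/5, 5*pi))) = ProductSet({-35/4, -10/7, 14/5}, Interval.Ropen(14/5, 5*pi))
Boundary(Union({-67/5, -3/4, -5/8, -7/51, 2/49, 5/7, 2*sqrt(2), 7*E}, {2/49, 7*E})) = {-67/5, -3/4, -5/8, -7/51, 2/49, 5/7, 2*sqrt(2), 7*E}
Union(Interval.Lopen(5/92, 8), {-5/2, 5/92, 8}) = Union({-5/2}, Interval(5/92, 8))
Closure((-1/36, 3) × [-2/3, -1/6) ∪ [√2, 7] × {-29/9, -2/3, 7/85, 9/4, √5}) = ({-1/36, 3} × [-2/3, -1/6]) ∪ ([-1/36, 3] × {-2/3, -1/6}) ∪ ((-1/36, 3) × [-2/3, -1/6)) ∪ ([√2, 7] × {-29/9, -2/3, 7/85, 9/4, √5})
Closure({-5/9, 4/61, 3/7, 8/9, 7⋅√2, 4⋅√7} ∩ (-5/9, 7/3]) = {4/61, 3/7, 8/9}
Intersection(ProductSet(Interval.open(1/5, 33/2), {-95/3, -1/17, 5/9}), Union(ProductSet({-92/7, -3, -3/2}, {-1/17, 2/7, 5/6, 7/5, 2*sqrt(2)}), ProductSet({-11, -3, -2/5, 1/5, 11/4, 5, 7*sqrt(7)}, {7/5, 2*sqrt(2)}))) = EmptySet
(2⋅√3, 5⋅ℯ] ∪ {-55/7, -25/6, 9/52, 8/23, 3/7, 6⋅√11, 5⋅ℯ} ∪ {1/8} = {-55/7, -25/6, 1/8, 9/52, 8/23, 3/7, 6⋅√11} ∪ (2⋅√3, 5⋅ℯ]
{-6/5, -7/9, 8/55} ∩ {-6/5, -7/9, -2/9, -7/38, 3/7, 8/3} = {-6/5, -7/9}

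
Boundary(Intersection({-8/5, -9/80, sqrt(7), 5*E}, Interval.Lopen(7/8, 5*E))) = {sqrt(7), 5*E}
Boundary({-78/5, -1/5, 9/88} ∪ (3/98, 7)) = {-78/5, -1/5, 3/98, 7}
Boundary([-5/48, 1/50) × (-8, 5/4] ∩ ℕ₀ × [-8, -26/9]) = {0} × [-8, -26/9]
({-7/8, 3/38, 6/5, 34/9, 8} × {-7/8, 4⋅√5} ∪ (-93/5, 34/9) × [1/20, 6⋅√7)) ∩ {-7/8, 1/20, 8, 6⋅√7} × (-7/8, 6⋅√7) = ({-7/8, 8} × {4⋅√5}) ∪ ({-7/8, 1/20} × [1/20, 6⋅√7))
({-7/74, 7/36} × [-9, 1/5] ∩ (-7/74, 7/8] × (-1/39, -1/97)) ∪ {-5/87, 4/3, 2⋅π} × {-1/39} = ({7/36} × (-1/39, -1/97)) ∪ ({-5/87, 4/3, 2⋅π} × {-1/39})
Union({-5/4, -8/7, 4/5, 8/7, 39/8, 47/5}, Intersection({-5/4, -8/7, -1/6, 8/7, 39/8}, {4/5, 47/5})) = {-5/4, -8/7, 4/5, 8/7, 39/8, 47/5}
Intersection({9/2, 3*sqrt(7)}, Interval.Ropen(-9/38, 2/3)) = EmptySet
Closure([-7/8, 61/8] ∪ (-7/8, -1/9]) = [-7/8, 61/8]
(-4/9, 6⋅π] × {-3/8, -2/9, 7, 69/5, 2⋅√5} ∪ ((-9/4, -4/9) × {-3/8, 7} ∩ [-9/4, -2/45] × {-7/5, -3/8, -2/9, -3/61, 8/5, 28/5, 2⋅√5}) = ((-9/4, -4/9) × {-3/8}) ∪ ((-4/9, 6⋅π] × {-3/8, -2/9, 7, 69/5, 2⋅√5})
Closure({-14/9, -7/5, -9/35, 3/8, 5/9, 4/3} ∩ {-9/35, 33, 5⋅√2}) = {-9/35}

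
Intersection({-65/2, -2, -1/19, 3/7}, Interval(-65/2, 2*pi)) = {-65/2, -2, -1/19, 3/7}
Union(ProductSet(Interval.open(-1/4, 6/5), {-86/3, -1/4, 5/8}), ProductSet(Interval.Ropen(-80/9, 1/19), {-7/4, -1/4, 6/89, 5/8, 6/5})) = Union(ProductSet(Interval.Ropen(-80/9, 1/19), {-7/4, -1/4, 6/89, 5/8, 6/5}), ProductSet(Interval.open(-1/4, 6/5), {-86/3, -1/4, 5/8}))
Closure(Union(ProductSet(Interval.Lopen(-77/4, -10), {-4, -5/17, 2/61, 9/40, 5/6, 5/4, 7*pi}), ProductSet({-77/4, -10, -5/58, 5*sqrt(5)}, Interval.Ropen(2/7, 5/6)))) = Union(ProductSet({-77/4, -10, -5/58, 5*sqrt(5)}, Interval(2/7, 5/6)), ProductSet(Interval(-77/4, -10), {-4, -5/17, 2/61, 9/40, 5/6, 5/4, 7*pi}))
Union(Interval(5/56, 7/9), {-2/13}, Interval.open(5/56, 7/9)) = Union({-2/13}, Interval(5/56, 7/9))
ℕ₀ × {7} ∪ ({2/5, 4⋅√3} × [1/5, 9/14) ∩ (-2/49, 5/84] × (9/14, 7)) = ℕ₀ × {7}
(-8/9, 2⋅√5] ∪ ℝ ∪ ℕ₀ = (-∞, ∞) ∪ ℕ₀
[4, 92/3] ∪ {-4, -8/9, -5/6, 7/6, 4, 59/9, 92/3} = {-4, -8/9, -5/6, 7/6} ∪ [4, 92/3]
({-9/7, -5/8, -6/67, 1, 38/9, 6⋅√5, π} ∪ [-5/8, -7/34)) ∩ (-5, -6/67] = {-9/7, -6/67} ∪ [-5/8, -7/34)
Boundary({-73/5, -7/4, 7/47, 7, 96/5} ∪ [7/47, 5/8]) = {-73/5, -7/4, 7/47, 5/8, 7, 96/5}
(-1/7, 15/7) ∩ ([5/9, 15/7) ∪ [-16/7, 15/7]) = (-1/7, 15/7)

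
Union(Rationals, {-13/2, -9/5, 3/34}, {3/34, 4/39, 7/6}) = Rationals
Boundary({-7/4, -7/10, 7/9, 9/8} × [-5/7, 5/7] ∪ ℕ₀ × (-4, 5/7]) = (ℕ₀ × [-4, 5/7]) ∪ ({-7/4, -7/10, 7/9, 9/8} × [-5/7, 5/7])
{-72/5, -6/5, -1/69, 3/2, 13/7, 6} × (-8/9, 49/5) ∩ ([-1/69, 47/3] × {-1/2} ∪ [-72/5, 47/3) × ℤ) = ({-1/69, 3/2, 13/7, 6} × {-1/2}) ∪ ({-72/5, -6/5, -1/69, 3/2, 13/7, 6} × {0, 1, …, 9})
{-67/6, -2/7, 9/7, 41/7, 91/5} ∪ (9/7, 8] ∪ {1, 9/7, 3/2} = {-67/6, -2/7, 1, 91/5} ∪ [9/7, 8]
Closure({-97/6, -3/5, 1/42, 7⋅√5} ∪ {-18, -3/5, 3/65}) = {-18, -97/6, -3/5, 1/42, 3/65, 7⋅√5}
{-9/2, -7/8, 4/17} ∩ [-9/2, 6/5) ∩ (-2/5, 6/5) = {4/17}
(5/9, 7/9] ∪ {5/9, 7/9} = [5/9, 7/9]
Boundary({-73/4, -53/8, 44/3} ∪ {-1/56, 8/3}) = {-73/4, -53/8, -1/56, 8/3, 44/3}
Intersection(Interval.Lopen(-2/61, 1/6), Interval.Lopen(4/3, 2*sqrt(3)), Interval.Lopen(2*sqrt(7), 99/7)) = EmptySet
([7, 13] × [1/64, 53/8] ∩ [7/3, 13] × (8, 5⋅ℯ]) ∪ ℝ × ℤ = ℝ × ℤ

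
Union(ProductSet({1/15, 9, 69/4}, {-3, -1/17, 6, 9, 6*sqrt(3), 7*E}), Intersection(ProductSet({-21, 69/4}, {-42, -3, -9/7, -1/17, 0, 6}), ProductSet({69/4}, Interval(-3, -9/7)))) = Union(ProductSet({69/4}, {-3, -9/7}), ProductSet({1/15, 9, 69/4}, {-3, -1/17, 6, 9, 6*sqrt(3), 7*E}))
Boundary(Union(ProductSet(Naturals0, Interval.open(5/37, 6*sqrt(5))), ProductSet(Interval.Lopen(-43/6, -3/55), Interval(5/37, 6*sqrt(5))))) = Union(ProductSet(Union(Complement(Naturals0, Interval.open(-43/6, -3/55)), {-43/6, -3/55}), Interval(5/37, 6*sqrt(5))), ProductSet(Union(Interval(-43/6, -3/55), Naturals0), {5/37, 6*sqrt(5)}))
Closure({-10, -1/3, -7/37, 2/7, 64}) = {-10, -1/3, -7/37, 2/7, 64}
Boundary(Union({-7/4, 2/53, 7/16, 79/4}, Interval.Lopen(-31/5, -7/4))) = {-31/5, -7/4, 2/53, 7/16, 79/4}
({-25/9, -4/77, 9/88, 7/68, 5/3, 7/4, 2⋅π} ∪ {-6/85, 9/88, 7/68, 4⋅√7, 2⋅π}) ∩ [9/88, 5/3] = {9/88, 7/68, 5/3}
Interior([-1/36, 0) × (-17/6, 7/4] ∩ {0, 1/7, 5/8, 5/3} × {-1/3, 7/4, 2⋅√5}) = ∅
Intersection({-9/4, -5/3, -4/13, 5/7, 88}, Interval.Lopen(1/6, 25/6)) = {5/7}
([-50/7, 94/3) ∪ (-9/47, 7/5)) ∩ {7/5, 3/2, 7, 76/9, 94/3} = {7/5, 3/2, 7, 76/9}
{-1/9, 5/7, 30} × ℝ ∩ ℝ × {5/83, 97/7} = {-1/9, 5/7, 30} × {5/83, 97/7}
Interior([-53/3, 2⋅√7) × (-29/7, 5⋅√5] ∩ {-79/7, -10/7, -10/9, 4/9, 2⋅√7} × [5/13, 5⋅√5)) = ∅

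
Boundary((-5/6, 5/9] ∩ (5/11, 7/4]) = {5/11, 5/9}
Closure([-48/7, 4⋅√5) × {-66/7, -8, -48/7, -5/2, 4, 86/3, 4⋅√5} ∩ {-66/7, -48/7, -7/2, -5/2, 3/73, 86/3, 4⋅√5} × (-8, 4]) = {-48/7, -7/2, -5/2, 3/73} × {-48/7, -5/2, 4}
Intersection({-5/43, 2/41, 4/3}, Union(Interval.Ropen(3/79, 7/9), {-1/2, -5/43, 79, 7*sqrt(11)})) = {-5/43, 2/41}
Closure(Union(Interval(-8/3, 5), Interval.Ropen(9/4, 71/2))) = Interval(-8/3, 71/2)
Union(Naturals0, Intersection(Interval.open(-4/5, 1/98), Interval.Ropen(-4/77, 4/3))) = Union(Interval.Ropen(-4/77, 1/98), Naturals0)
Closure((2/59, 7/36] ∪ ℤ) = ℤ ∪ [2/59, 7/36]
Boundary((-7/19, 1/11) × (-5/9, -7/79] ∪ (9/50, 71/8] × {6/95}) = ([9/50, 71/8] × {6/95}) ∪ ({-7/19, 1/11} × [-5/9, -7/79]) ∪ ([-7/19, 1/11] × {-5/9, -7/79})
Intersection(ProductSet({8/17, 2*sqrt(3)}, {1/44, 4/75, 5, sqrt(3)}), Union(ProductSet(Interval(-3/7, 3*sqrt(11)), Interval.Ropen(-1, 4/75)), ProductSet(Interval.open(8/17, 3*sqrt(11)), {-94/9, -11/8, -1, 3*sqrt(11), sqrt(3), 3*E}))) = Union(ProductSet({2*sqrt(3)}, {sqrt(3)}), ProductSet({8/17, 2*sqrt(3)}, {1/44}))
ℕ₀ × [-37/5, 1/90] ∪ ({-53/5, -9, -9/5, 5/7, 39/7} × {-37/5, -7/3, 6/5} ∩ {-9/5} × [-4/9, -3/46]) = ℕ₀ × [-37/5, 1/90]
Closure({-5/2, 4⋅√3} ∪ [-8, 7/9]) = [-8, 7/9] ∪ {4⋅√3}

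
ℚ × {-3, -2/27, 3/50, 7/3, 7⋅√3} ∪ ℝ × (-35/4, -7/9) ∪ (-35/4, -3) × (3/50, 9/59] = (ℝ × (-35/4, -7/9)) ∪ ((-35/4, -3) × (3/50, 9/59]) ∪ (ℚ × {-3, -2/27, 3/50, 7/3, 7⋅√3})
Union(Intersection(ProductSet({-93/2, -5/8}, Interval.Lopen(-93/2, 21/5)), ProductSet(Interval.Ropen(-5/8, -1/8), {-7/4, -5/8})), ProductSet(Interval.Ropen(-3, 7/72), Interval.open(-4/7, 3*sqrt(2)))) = Union(ProductSet({-5/8}, {-7/4, -5/8}), ProductSet(Interval.Ropen(-3, 7/72), Interval.open(-4/7, 3*sqrt(2))))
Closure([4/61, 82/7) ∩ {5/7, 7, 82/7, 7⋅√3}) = {5/7, 7}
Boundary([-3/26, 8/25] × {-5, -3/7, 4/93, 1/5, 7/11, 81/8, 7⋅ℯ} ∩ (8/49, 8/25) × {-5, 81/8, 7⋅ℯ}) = [8/49, 8/25] × {-5, 81/8, 7⋅ℯ}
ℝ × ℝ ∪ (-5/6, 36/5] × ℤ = ℝ × ℝ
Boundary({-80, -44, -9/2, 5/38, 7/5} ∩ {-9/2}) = {-9/2}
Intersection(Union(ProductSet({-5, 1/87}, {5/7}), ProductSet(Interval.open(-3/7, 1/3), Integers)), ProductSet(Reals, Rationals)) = Union(ProductSet({-5, 1/87}, {5/7}), ProductSet(Interval.open(-3/7, 1/3), Integers))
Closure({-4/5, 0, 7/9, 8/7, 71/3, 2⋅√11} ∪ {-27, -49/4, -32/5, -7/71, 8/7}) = {-27, -49/4, -32/5, -4/5, -7/71, 0, 7/9, 8/7, 71/3, 2⋅√11}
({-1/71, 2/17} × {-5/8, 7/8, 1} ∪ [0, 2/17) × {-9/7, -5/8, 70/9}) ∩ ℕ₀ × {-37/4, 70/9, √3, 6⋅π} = {0} × {70/9}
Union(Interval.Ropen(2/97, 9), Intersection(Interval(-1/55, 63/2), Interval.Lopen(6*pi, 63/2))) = Union(Interval.Ropen(2/97, 9), Interval.Lopen(6*pi, 63/2))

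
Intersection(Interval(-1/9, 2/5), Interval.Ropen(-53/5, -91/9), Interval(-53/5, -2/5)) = EmptySet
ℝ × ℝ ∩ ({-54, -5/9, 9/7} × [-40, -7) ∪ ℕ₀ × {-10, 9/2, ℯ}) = (ℕ₀ × {-10, 9/2, ℯ}) ∪ ({-54, -5/9, 9/7} × [-40, -7))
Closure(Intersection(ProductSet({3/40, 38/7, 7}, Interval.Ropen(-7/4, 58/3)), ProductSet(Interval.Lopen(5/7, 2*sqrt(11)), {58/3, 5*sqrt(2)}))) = ProductSet({38/7}, {5*sqrt(2)})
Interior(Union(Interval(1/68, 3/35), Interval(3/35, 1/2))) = Interval.open(1/68, 1/2)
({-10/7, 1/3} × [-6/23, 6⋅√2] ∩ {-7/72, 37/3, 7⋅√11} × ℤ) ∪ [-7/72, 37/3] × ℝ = [-7/72, 37/3] × ℝ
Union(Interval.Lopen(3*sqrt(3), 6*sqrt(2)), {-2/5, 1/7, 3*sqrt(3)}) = Union({-2/5, 1/7}, Interval(3*sqrt(3), 6*sqrt(2)))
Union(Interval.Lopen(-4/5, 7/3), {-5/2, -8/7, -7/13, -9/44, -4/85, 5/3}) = Union({-5/2, -8/7}, Interval.Lopen(-4/5, 7/3))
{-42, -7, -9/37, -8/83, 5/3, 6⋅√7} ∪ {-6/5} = {-42, -7, -6/5, -9/37, -8/83, 5/3, 6⋅√7}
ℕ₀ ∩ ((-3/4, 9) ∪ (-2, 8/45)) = {0, 1, …, 8}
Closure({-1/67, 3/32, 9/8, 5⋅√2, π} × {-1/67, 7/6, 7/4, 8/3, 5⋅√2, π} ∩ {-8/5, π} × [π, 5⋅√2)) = {π} × {π}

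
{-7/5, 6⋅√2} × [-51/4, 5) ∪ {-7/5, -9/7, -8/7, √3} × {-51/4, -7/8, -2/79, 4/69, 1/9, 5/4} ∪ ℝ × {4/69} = (ℝ × {4/69}) ∪ ({-7/5, 6⋅√2} × [-51/4, 5)) ∪ ({-7/5, -9/7, -8/7, √3} × {-51/4, -7/8, -2/79, 4/69, 1/9, 5/4})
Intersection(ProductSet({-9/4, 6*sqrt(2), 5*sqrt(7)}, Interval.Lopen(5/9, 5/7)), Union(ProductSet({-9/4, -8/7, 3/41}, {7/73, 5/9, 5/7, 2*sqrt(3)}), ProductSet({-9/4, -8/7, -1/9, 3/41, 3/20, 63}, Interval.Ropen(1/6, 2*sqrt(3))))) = ProductSet({-9/4}, Interval.Lopen(5/9, 5/7))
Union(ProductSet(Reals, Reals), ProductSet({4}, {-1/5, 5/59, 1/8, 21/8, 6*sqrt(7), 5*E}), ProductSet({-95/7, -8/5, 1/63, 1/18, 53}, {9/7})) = ProductSet(Reals, Reals)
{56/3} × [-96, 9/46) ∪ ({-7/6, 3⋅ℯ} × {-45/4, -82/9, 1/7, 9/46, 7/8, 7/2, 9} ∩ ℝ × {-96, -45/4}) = ({56/3} × [-96, 9/46)) ∪ ({-7/6, 3⋅ℯ} × {-45/4})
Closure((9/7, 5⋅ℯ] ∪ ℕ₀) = ℕ₀ ∪ [9/7, 5⋅ℯ] ∪ (ℕ₀ \ (9/7, 5⋅ℯ))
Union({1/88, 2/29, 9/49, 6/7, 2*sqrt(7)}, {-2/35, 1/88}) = {-2/35, 1/88, 2/29, 9/49, 6/7, 2*sqrt(7)}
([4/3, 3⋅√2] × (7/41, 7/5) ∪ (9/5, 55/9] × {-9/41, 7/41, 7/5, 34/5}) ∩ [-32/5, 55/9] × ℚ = ((9/5, 55/9] × {-9/41, 7/41, 7/5, 34/5}) ∪ ([4/3, 3⋅√2] × (ℚ ∩ (7/41, 7/5)))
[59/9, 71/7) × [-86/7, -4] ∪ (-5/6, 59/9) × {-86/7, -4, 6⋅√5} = ([59/9, 71/7) × [-86/7, -4]) ∪ ((-5/6, 59/9) × {-86/7, -4, 6⋅√5})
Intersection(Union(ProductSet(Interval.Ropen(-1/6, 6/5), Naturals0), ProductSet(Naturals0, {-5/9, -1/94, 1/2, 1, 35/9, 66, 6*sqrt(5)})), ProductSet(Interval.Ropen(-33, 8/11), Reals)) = Union(ProductSet(Interval.Ropen(-1/6, 8/11), Naturals0), ProductSet(Range(0, 1, 1), {-5/9, -1/94, 1/2, 1, 35/9, 66, 6*sqrt(5)}))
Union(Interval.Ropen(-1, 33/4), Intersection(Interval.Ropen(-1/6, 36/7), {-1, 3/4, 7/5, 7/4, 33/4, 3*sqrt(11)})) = Interval.Ropen(-1, 33/4)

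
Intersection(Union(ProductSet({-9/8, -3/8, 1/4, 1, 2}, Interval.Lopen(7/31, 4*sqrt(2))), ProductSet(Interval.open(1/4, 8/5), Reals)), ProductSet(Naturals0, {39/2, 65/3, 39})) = ProductSet(Range(1, 2, 1), {39/2, 65/3, 39})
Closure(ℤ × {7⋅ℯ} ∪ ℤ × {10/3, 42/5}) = ℤ × {10/3, 42/5, 7⋅ℯ}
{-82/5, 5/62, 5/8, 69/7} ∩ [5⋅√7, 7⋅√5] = ∅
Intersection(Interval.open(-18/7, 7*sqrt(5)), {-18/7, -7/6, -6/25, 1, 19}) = {-7/6, -6/25, 1}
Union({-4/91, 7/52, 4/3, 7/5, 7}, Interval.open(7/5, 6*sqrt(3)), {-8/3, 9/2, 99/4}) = Union({-8/3, -4/91, 7/52, 4/3, 99/4}, Interval.Ropen(7/5, 6*sqrt(3)))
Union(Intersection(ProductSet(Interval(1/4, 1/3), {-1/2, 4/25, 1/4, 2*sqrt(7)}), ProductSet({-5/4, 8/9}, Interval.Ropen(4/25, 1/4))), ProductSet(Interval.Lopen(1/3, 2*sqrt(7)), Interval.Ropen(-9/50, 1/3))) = ProductSet(Interval.Lopen(1/3, 2*sqrt(7)), Interval.Ropen(-9/50, 1/3))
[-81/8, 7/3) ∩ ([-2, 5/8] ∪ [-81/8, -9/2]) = [-81/8, -9/2] ∪ [-2, 5/8]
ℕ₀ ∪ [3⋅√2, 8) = ℕ₀ ∪ [3⋅√2, 8]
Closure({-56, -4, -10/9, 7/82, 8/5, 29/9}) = {-56, -4, -10/9, 7/82, 8/5, 29/9}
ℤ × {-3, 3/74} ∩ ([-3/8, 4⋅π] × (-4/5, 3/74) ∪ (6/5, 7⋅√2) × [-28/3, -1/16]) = {2, 3, …, 9} × {-3}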